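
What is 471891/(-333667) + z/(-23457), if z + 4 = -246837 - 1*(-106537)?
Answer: 11915222527/2608942273 ≈ 4.5671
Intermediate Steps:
z = -140304 (z = -4 + (-246837 - 1*(-106537)) = -4 + (-246837 + 106537) = -4 - 140300 = -140304)
471891/(-333667) + z/(-23457) = 471891/(-333667) - 140304/(-23457) = 471891*(-1/333667) - 140304*(-1/23457) = -471891/333667 + 46768/7819 = 11915222527/2608942273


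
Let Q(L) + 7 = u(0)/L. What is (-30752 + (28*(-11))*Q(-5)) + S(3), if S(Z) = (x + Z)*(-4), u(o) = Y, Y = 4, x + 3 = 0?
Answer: -141748/5 ≈ -28350.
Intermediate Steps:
x = -3 (x = -3 + 0 = -3)
u(o) = 4
Q(L) = -7 + 4/L
S(Z) = 12 - 4*Z (S(Z) = (-3 + Z)*(-4) = 12 - 4*Z)
(-30752 + (28*(-11))*Q(-5)) + S(3) = (-30752 + (28*(-11))*(-7 + 4/(-5))) + (12 - 4*3) = (-30752 - 308*(-7 + 4*(-⅕))) + (12 - 12) = (-30752 - 308*(-7 - ⅘)) + 0 = (-30752 - 308*(-39/5)) + 0 = (-30752 + 12012/5) + 0 = -141748/5 + 0 = -141748/5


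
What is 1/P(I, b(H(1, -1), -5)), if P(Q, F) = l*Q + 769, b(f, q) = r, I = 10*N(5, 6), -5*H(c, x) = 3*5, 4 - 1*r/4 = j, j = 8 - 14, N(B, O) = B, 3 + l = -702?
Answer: -1/34481 ≈ -2.9001e-5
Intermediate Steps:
l = -705 (l = -3 - 702 = -705)
j = -6
r = 40 (r = 16 - 4*(-6) = 16 + 24 = 40)
H(c, x) = -3 (H(c, x) = -3*5/5 = -1/5*15 = -3)
I = 50 (I = 10*5 = 50)
b(f, q) = 40
P(Q, F) = 769 - 705*Q (P(Q, F) = -705*Q + 769 = 769 - 705*Q)
1/P(I, b(H(1, -1), -5)) = 1/(769 - 705*50) = 1/(769 - 35250) = 1/(-34481) = -1/34481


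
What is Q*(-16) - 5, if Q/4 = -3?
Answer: 187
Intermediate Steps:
Q = -12 (Q = 4*(-3) = -12)
Q*(-16) - 5 = -12*(-16) - 5 = 192 - 5 = 187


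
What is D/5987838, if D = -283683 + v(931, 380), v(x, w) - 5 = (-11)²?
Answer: -94519/1995946 ≈ -0.047355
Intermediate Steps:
v(x, w) = 126 (v(x, w) = 5 + (-11)² = 5 + 121 = 126)
D = -283557 (D = -283683 + 126 = -283557)
D/5987838 = -283557/5987838 = -283557*1/5987838 = -94519/1995946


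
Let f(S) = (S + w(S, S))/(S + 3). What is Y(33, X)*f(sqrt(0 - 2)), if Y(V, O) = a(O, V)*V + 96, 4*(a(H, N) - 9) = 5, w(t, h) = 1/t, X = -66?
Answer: 1737*sqrt(2)/(8*(sqrt(2) - 3*I)) ≈ 39.477 + 83.744*I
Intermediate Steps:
a(H, N) = 41/4 (a(H, N) = 9 + (1/4)*5 = 9 + 5/4 = 41/4)
Y(V, O) = 96 + 41*V/4 (Y(V, O) = 41*V/4 + 96 = 96 + 41*V/4)
f(S) = (S + 1/S)/(3 + S) (f(S) = (S + 1/S)/(S + 3) = (S + 1/S)/(3 + S))
Y(33, X)*f(sqrt(0 - 2)) = (96 + (41/4)*33)*((1 + (sqrt(0 - 2))**2)/((sqrt(0 - 2))*(3 + sqrt(0 - 2)))) = (96 + 1353/4)*((1 + (sqrt(-2))**2)/((sqrt(-2))*(3 + sqrt(-2)))) = 1737*((1 + (I*sqrt(2))**2)/(((I*sqrt(2)))*(3 + I*sqrt(2))))/4 = 1737*((-I*sqrt(2)/2)*(1 - 2)/(3 + I*sqrt(2)))/4 = 1737*(-I*sqrt(2)/2*(-1)/(3 + I*sqrt(2)))/4 = 1737*(I*sqrt(2)/(2*(3 + I*sqrt(2))))/4 = 1737*I*sqrt(2)/(8*(3 + I*sqrt(2)))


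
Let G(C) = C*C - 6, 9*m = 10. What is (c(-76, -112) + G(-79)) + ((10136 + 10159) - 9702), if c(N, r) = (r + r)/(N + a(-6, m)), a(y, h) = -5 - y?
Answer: 1262324/75 ≈ 16831.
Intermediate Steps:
m = 10/9 (m = (⅑)*10 = 10/9 ≈ 1.1111)
G(C) = -6 + C² (G(C) = C² - 6 = -6 + C²)
c(N, r) = 2*r/(1 + N) (c(N, r) = (r + r)/(N + (-5 - 1*(-6))) = (2*r)/(N + (-5 + 6)) = (2*r)/(N + 1) = (2*r)/(1 + N) = 2*r/(1 + N))
(c(-76, -112) + G(-79)) + ((10136 + 10159) - 9702) = (2*(-112)/(1 - 76) + (-6 + (-79)²)) + ((10136 + 10159) - 9702) = (2*(-112)/(-75) + (-6 + 6241)) + (20295 - 9702) = (2*(-112)*(-1/75) + 6235) + 10593 = (224/75 + 6235) + 10593 = 467849/75 + 10593 = 1262324/75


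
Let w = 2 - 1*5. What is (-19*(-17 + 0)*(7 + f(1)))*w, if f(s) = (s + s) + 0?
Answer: -8721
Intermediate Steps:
w = -3 (w = 2 - 5 = -3)
f(s) = 2*s (f(s) = 2*s + 0 = 2*s)
(-19*(-17 + 0)*(7 + f(1)))*w = -19*(-17 + 0)*(7 + 2*1)*(-3) = -(-323)*(7 + 2)*(-3) = -(-323)*9*(-3) = -19*(-153)*(-3) = 2907*(-3) = -8721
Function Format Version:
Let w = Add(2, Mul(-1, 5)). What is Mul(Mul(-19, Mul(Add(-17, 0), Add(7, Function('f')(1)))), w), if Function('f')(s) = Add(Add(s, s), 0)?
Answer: -8721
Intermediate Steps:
w = -3 (w = Add(2, -5) = -3)
Function('f')(s) = Mul(2, s) (Function('f')(s) = Add(Mul(2, s), 0) = Mul(2, s))
Mul(Mul(-19, Mul(Add(-17, 0), Add(7, Function('f')(1)))), w) = Mul(Mul(-19, Mul(Add(-17, 0), Add(7, Mul(2, 1)))), -3) = Mul(Mul(-19, Mul(-17, Add(7, 2))), -3) = Mul(Mul(-19, Mul(-17, 9)), -3) = Mul(Mul(-19, -153), -3) = Mul(2907, -3) = -8721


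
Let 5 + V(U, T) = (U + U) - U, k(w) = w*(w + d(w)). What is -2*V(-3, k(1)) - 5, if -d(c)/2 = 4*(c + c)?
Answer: 11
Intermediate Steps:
d(c) = -16*c (d(c) = -8*(c + c) = -8*2*c = -16*c)
k(w) = -15*w**2 (k(w) = w*(w - 16*w) = w*(-15*w) = -15*w**2)
V(U, T) = -5 + U (V(U, T) = -5 + ((U + U) - U) = -5 + (2*U - U) = -5 + U)
-2*V(-3, k(1)) - 5 = -2*(-5 - 3) - 5 = -2*(-8) - 5 = 16 - 5 = 11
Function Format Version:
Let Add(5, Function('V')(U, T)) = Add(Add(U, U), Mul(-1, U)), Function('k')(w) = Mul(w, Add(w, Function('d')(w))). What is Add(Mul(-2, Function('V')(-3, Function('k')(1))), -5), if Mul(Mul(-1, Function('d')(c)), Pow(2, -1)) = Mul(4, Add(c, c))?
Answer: 11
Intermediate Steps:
Function('d')(c) = Mul(-16, c) (Function('d')(c) = Mul(-2, Mul(4, Add(c, c))) = Mul(-2, Mul(4, Mul(2, c))) = Mul(-2, Mul(8, c)) = Mul(-16, c))
Function('k')(w) = Mul(-15, Pow(w, 2)) (Function('k')(w) = Mul(w, Add(w, Mul(-16, w))) = Mul(w, Mul(-15, w)) = Mul(-15, Pow(w, 2)))
Function('V')(U, T) = Add(-5, U) (Function('V')(U, T) = Add(-5, Add(Add(U, U), Mul(-1, U))) = Add(-5, Add(Mul(2, U), Mul(-1, U))) = Add(-5, U))
Add(Mul(-2, Function('V')(-3, Function('k')(1))), -5) = Add(Mul(-2, Add(-5, -3)), -5) = Add(Mul(-2, -8), -5) = Add(16, -5) = 11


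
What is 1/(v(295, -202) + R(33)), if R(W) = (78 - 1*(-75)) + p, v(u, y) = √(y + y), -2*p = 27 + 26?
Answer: 506/65625 - 8*I*√101/65625 ≈ 0.0077105 - 0.0012251*I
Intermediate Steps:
p = -53/2 (p = -(27 + 26)/2 = -½*53 = -53/2 ≈ -26.500)
v(u, y) = √2*√y (v(u, y) = √(2*y) = √2*√y)
R(W) = 253/2 (R(W) = (78 - 1*(-75)) - 53/2 = (78 + 75) - 53/2 = 153 - 53/2 = 253/2)
1/(v(295, -202) + R(33)) = 1/(√2*√(-202) + 253/2) = 1/(√2*(I*√202) + 253/2) = 1/(2*I*√101 + 253/2) = 1/(253/2 + 2*I*√101)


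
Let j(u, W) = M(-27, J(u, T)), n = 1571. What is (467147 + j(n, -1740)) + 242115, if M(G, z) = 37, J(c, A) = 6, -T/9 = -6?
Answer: 709299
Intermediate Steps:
T = 54 (T = -9*(-6) = 54)
j(u, W) = 37
(467147 + j(n, -1740)) + 242115 = (467147 + 37) + 242115 = 467184 + 242115 = 709299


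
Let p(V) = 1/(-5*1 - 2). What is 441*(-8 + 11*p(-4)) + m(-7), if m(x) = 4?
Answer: -4217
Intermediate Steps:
p(V) = -1/7 (p(V) = 1/(-5 - 2) = 1/(-7) = -1/7)
441*(-8 + 11*p(-4)) + m(-7) = 441*(-8 + 11*(-1/7)) + 4 = 441*(-8 - 11/7) + 4 = 441*(-67/7) + 4 = -4221 + 4 = -4217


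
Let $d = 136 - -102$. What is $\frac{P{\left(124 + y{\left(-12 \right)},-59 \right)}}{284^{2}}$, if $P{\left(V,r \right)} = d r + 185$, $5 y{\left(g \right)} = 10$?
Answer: $- \frac{13857}{80656} \approx -0.1718$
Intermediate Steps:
$d = 238$ ($d = 136 + 102 = 238$)
$y{\left(g \right)} = 2$ ($y{\left(g \right)} = \frac{1}{5} \cdot 10 = 2$)
$P{\left(V,r \right)} = 185 + 238 r$ ($P{\left(V,r \right)} = 238 r + 185 = 185 + 238 r$)
$\frac{P{\left(124 + y{\left(-12 \right)},-59 \right)}}{284^{2}} = \frac{185 + 238 \left(-59\right)}{284^{2}} = \frac{185 - 14042}{80656} = \left(-13857\right) \frac{1}{80656} = - \frac{13857}{80656}$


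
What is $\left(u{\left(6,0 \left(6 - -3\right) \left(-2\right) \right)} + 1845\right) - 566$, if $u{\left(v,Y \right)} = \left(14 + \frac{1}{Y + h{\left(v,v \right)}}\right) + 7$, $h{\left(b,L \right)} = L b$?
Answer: $\frac{46801}{36} \approx 1300.0$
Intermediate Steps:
$u{\left(v,Y \right)} = 21 + \frac{1}{Y + v^{2}}$ ($u{\left(v,Y \right)} = \left(14 + \frac{1}{Y + v v}\right) + 7 = \left(14 + \frac{1}{Y + v^{2}}\right) + 7 = 21 + \frac{1}{Y + v^{2}}$)
$\left(u{\left(6,0 \left(6 - -3\right) \left(-2\right) \right)} + 1845\right) - 566 = \left(\frac{1 + 21 \cdot 0 \left(6 - -3\right) \left(-2\right) + 21 \cdot 6^{2}}{0 \left(6 - -3\right) \left(-2\right) + 6^{2}} + 1845\right) - 566 = \left(\frac{1 + 21 \cdot 0 \left(6 + 3\right) \left(-2\right) + 21 \cdot 36}{0 \left(6 + 3\right) \left(-2\right) + 36} + 1845\right) - 566 = \left(\frac{1 + 21 \cdot 0 \cdot 9 \left(-2\right) + 756}{0 \cdot 9 \left(-2\right) + 36} + 1845\right) - 566 = \left(\frac{1 + 21 \cdot 0 \left(-2\right) + 756}{0 \left(-2\right) + 36} + 1845\right) - 566 = \left(\frac{1 + 21 \cdot 0 + 756}{0 + 36} + 1845\right) - 566 = \left(\frac{1 + 0 + 756}{36} + 1845\right) - 566 = \left(\frac{1}{36} \cdot 757 + 1845\right) - 566 = \left(\frac{757}{36} + 1845\right) - 566 = \frac{67177}{36} - 566 = \frac{46801}{36}$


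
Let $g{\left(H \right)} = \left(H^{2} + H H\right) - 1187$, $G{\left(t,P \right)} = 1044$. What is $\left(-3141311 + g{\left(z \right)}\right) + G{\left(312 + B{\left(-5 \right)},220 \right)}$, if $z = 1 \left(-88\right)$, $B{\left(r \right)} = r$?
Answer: $-3125966$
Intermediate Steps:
$z = -88$
$g{\left(H \right)} = -1187 + 2 H^{2}$ ($g{\left(H \right)} = \left(H^{2} + H^{2}\right) - 1187 = 2 H^{2} - 1187 = -1187 + 2 H^{2}$)
$\left(-3141311 + g{\left(z \right)}\right) + G{\left(312 + B{\left(-5 \right)},220 \right)} = \left(-3141311 - \left(1187 - 2 \left(-88\right)^{2}\right)\right) + 1044 = \left(-3141311 + \left(-1187 + 2 \cdot 7744\right)\right) + 1044 = \left(-3141311 + \left(-1187 + 15488\right)\right) + 1044 = \left(-3141311 + 14301\right) + 1044 = -3127010 + 1044 = -3125966$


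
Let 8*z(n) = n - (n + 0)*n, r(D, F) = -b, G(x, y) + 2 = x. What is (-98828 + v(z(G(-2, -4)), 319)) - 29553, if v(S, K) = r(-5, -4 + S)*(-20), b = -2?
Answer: -128421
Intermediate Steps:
G(x, y) = -2 + x
r(D, F) = 2 (r(D, F) = -1*(-2) = 2)
z(n) = -n²/8 + n/8 (z(n) = (n - (n + 0)*n)/8 = (n - n*n)/8 = (n - n²)/8 = -n²/8 + n/8)
v(S, K) = -40 (v(S, K) = 2*(-20) = -40)
(-98828 + v(z(G(-2, -4)), 319)) - 29553 = (-98828 - 40) - 29553 = -98868 - 29553 = -128421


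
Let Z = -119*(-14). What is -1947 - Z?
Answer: -3613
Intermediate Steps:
Z = 1666
-1947 - Z = -1947 - 1*1666 = -1947 - 1666 = -3613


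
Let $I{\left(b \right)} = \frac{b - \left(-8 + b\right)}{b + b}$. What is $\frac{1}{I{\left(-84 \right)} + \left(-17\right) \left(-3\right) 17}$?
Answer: $\frac{21}{18206} \approx 0.0011535$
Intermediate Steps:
$I{\left(b \right)} = \frac{4}{b}$ ($I{\left(b \right)} = \frac{8}{2 b} = 8 \frac{1}{2 b} = \frac{4}{b}$)
$\frac{1}{I{\left(-84 \right)} + \left(-17\right) \left(-3\right) 17} = \frac{1}{\frac{4}{-84} + \left(-17\right) \left(-3\right) 17} = \frac{1}{4 \left(- \frac{1}{84}\right) + 51 \cdot 17} = \frac{1}{- \frac{1}{21} + 867} = \frac{1}{\frac{18206}{21}} = \frac{21}{18206}$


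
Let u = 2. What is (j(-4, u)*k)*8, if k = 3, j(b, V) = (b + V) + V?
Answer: 0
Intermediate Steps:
j(b, V) = b + 2*V (j(b, V) = (V + b) + V = b + 2*V)
(j(-4, u)*k)*8 = ((-4 + 2*2)*3)*8 = ((-4 + 4)*3)*8 = (0*3)*8 = 0*8 = 0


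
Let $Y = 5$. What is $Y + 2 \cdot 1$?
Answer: $7$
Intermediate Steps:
$Y + 2 \cdot 1 = 5 + 2 \cdot 1 = 5 + 2 = 7$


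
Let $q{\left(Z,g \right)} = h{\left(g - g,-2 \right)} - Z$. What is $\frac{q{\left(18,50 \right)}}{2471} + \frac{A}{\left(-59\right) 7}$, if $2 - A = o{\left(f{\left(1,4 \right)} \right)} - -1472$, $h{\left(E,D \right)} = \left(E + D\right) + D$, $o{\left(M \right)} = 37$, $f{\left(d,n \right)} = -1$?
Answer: $\frac{530673}{145789} \approx 3.64$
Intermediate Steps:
$h{\left(E,D \right)} = E + 2 D$ ($h{\left(E,D \right)} = \left(D + E\right) + D = E + 2 D$)
$q{\left(Z,g \right)} = -4 - Z$ ($q{\left(Z,g \right)} = \left(\left(g - g\right) + 2 \left(-2\right)\right) - Z = \left(0 - 4\right) - Z = -4 - Z$)
$A = -1507$ ($A = 2 - \left(37 - -1472\right) = 2 - \left(37 + 1472\right) = 2 - 1509 = -1507$)
$\frac{q{\left(18,50 \right)}}{2471} + \frac{A}{\left(-59\right) 7} = \frac{-4 - 18}{2471} - \frac{1507}{\left(-59\right) 7} = \left(-4 - 18\right) \frac{1}{2471} - \frac{1507}{-413} = \left(-22\right) \frac{1}{2471} - - \frac{1507}{413} = - \frac{22}{2471} + \frac{1507}{413} = \frac{530673}{145789}$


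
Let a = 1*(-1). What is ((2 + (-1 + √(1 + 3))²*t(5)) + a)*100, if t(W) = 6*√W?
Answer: 100 + 600*√5 ≈ 1441.6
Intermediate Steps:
a = -1
((2 + (-1 + √(1 + 3))²*t(5)) + a)*100 = ((2 + (-1 + √(1 + 3))²*(6*√5)) - 1)*100 = ((2 + (-1 + √4)²*(6*√5)) - 1)*100 = ((2 + (-1 + 2)²*(6*√5)) - 1)*100 = ((2 + 1²*(6*√5)) - 1)*100 = ((2 + 1*(6*√5)) - 1)*100 = ((2 + 6*√5) - 1)*100 = (1 + 6*√5)*100 = 100 + 600*√5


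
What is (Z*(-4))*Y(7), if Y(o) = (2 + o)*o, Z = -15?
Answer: 3780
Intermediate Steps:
Y(o) = o*(2 + o)
(Z*(-4))*Y(7) = (-15*(-4))*(7*(2 + 7)) = 60*(7*9) = 60*63 = 3780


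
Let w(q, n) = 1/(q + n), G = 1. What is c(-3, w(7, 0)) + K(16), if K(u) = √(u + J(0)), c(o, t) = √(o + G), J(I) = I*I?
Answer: 4 + I*√2 ≈ 4.0 + 1.4142*I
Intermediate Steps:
J(I) = I²
w(q, n) = 1/(n + q)
c(o, t) = √(1 + o) (c(o, t) = √(o + 1) = √(1 + o))
K(u) = √u (K(u) = √(u + 0²) = √(u + 0) = √u)
c(-3, w(7, 0)) + K(16) = √(1 - 3) + √16 = √(-2) + 4 = I*√2 + 4 = 4 + I*√2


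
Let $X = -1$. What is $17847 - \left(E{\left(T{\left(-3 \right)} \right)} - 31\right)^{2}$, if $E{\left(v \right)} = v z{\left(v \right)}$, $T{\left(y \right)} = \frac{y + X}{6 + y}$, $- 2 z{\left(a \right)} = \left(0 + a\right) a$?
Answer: $\frac{12362438}{729} \approx 16958.0$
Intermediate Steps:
$z{\left(a \right)} = - \frac{a^{2}}{2}$ ($z{\left(a \right)} = - \frac{\left(0 + a\right) a}{2} = - \frac{a a}{2} = - \frac{a^{2}}{2}$)
$T{\left(y \right)} = \frac{-1 + y}{6 + y}$ ($T{\left(y \right)} = \frac{y - 1}{6 + y} = \frac{-1 + y}{6 + y}$)
$E{\left(v \right)} = - \frac{v^{3}}{2}$ ($E{\left(v \right)} = v \left(- \frac{v^{2}}{2}\right) = - \frac{v^{3}}{2}$)
$17847 - \left(E{\left(T{\left(-3 \right)} \right)} - 31\right)^{2} = 17847 - \left(- \frac{\left(\frac{-1 - 3}{6 - 3}\right)^{3}}{2} - 31\right)^{2} = 17847 - \left(- \frac{\left(\frac{1}{3} \left(-4\right)\right)^{3}}{2} - 31\right)^{2} = 17847 - \left(- \frac{\left(- \frac{4}{3}\right)^{3}}{2} - 31\right)^{2} = 17847 - \left(\left(- \frac{1}{2}\right) \left(- \frac{64}{27}\right) - 31\right)^{2} = 17847 - \left(\frac{32}{27} - 31\right)^{2} = 17847 - \left(- \frac{805}{27}\right)^{2} = 17847 - \frac{648025}{729} = \frac{12362438}{729}$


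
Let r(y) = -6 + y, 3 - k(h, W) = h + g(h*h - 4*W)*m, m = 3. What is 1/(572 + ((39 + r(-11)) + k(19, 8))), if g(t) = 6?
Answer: 1/560 ≈ 0.0017857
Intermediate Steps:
k(h, W) = -15 - h (k(h, W) = 3 - (h + 6*3) = 3 - (h + 18) = 3 - (18 + h) = 3 + (-18 - h) = -15 - h)
1/(572 + ((39 + r(-11)) + k(19, 8))) = 1/(572 + ((39 + (-6 - 11)) + (-15 - 1*19))) = 1/(572 + ((39 - 17) + (-15 - 19))) = 1/(572 + (22 - 34)) = 1/(572 - 12) = 1/560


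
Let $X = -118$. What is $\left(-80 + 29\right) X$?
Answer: $6018$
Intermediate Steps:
$\left(-80 + 29\right) X = \left(-80 + 29\right) \left(-118\right) = \left(-51\right) \left(-118\right) = 6018$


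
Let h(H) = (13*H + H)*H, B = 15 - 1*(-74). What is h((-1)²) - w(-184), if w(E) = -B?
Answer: 103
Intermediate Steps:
B = 89 (B = 15 + 74 = 89)
h(H) = 14*H² (h(H) = (14*H)*H = 14*H²)
w(E) = -89 (w(E) = -1*89 = -89)
h((-1)²) - w(-184) = 14*((-1)²)² - 1*(-89) = 14*1² + 89 = 14*1 + 89 = 14 + 89 = 103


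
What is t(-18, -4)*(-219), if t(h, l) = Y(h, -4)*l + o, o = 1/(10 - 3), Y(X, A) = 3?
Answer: 18177/7 ≈ 2596.7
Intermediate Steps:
o = 1/7 ≈ 0.14286
t(h, l) = 1/7 + 3*l (t(h, l) = 3*l + 1/7 = 1/7 + 3*l)
t(-18, -4)*(-219) = (1/7 + 3*(-4))*(-219) = (1/7 - 12)*(-219) = -83/7*(-219) = 18177/7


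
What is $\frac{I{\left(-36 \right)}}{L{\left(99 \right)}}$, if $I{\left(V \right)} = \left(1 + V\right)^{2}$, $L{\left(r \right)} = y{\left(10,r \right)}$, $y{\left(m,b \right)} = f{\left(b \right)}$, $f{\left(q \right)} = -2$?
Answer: $- \frac{1225}{2} \approx -612.5$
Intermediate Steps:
$y{\left(m,b \right)} = -2$
$L{\left(r \right)} = -2$
$\frac{I{\left(-36 \right)}}{L{\left(99 \right)}} = \frac{\left(1 - 36\right)^{2}}{-2} = \left(-35\right)^{2} \left(- \frac{1}{2}\right) = 1225 \left(- \frac{1}{2}\right) = - \frac{1225}{2}$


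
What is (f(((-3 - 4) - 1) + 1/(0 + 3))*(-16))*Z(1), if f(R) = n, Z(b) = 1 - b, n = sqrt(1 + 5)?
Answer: 0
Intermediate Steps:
n = sqrt(6) ≈ 2.4495
f(R) = sqrt(6)
(f(((-3 - 4) - 1) + 1/(0 + 3))*(-16))*Z(1) = (sqrt(6)*(-16))*(1 - 1*1) = (-16*sqrt(6))*(1 - 1) = -16*sqrt(6)*0 = 0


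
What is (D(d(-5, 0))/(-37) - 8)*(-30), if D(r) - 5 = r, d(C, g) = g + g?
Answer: 9030/37 ≈ 244.05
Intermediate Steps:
d(C, g) = 2*g
D(r) = 5 + r
(D(d(-5, 0))/(-37) - 8)*(-30) = ((5 + 2*0)/(-37) - 8)*(-30) = ((5 + 0)*(-1/37) - 8)*(-30) = (5*(-1/37) - 8)*(-30) = (-5/37 - 8)*(-30) = -301/37*(-30) = 9030/37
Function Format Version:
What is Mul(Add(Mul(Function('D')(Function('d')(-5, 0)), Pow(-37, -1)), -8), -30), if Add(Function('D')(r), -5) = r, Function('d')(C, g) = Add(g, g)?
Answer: Rational(9030, 37) ≈ 244.05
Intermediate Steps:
Function('d')(C, g) = Mul(2, g)
Function('D')(r) = Add(5, r)
Mul(Add(Mul(Function('D')(Function('d')(-5, 0)), Pow(-37, -1)), -8), -30) = Mul(Add(Mul(Add(5, Mul(2, 0)), Pow(-37, -1)), -8), -30) = Mul(Add(Mul(Add(5, 0), Rational(-1, 37)), -8), -30) = Mul(Add(Mul(5, Rational(-1, 37)), -8), -30) = Mul(Add(Rational(-5, 37), -8), -30) = Mul(Rational(-301, 37), -30) = Rational(9030, 37)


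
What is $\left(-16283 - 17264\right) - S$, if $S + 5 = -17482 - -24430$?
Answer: $-40490$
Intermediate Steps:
$S = 6943$ ($S = -5 - -6948 = -5 + \left(-17482 + 24430\right) = -5 + 6948 = 6943$)
$\left(-16283 - 17264\right) - S = \left(-16283 - 17264\right) - 6943 = -33547 - 6943 = -40490$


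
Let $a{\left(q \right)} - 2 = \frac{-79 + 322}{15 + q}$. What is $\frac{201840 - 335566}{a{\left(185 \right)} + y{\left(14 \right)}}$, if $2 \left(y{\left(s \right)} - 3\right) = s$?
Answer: $- \frac{26745200}{2643} \approx -10119.0$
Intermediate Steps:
$y{\left(s \right)} = 3 + \frac{s}{2}$
$a{\left(q \right)} = 2 + \frac{243}{15 + q}$ ($a{\left(q \right)} = 2 + \frac{-79 + 322}{15 + q} = 2 + \frac{243}{15 + q}$)
$\frac{201840 - 335566}{a{\left(185 \right)} + y{\left(14 \right)}} = \frac{201840 - 335566}{\frac{273 + 2 \cdot 185}{15 + 185} + \left(3 + \frac{1}{2} \cdot 14\right)} = - \frac{133726}{\frac{273 + 370}{200} + \left(3 + 7\right)} = - \frac{133726}{\frac{1}{200} \cdot 643 + 10} = - \frac{133726}{\frac{643}{200} + 10} = - \frac{133726}{\frac{2643}{200}} = \left(-133726\right) \frac{200}{2643} = - \frac{26745200}{2643}$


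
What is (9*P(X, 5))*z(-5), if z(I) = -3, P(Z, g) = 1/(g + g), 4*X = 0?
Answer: -27/10 ≈ -2.7000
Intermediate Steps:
X = 0 (X = (¼)*0 = 0)
P(Z, g) = 1/(2*g)
(9*P(X, 5))*z(-5) = (9*((½)/5))*(-3) = (9*((½)*(⅕)))*(-3) = (9*(⅒))*(-3) = (9/10)*(-3) = -27/10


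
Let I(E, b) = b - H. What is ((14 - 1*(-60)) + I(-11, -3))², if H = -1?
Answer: 5184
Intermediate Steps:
I(E, b) = 1 + b (I(E, b) = b - 1*(-1) = b + 1 = 1 + b)
((14 - 1*(-60)) + I(-11, -3))² = ((14 - 1*(-60)) + (1 - 3))² = ((14 + 60) - 2)² = (74 - 2)² = 72² = 5184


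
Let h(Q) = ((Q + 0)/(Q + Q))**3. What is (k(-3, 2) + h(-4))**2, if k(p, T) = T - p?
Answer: 1681/64 ≈ 26.266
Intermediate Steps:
h(Q) = 1/8 (h(Q) = (Q/((2*Q)))**3 = (Q*(1/(2*Q)))**3 = (1/2)**3 = 1/8)
(k(-3, 2) + h(-4))**2 = ((2 - 1*(-3)) + 1/8)**2 = ((2 + 3) + 1/8)**2 = (5 + 1/8)**2 = (41/8)**2 = 1681/64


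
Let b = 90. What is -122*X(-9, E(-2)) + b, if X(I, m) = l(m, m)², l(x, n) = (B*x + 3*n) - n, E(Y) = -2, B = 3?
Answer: -12110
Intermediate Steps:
l(x, n) = 2*n + 3*x (l(x, n) = (3*x + 3*n) - n = (3*n + 3*x) - n = 2*n + 3*x)
X(I, m) = 25*m² (X(I, m) = (2*m + 3*m)² = (5*m)² = 25*m²)
-122*X(-9, E(-2)) + b = -3050*(-2)² + 90 = -3050*4 + 90 = -122*100 + 90 = -12200 + 90 = -12110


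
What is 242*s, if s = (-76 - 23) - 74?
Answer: -41866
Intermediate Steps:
s = -173 (s = -99 - 74 = -173)
242*s = 242*(-173) = -41866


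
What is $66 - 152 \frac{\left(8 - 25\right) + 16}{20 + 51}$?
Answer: $\frac{4838}{71} \approx 68.141$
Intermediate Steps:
$66 - 152 \frac{\left(8 - 25\right) + 16}{20 + 51} = 66 - 152 \frac{-17 + 16}{71} = 66 - 152 \left(\left(-1\right) \frac{1}{71}\right) = 66 - - \frac{152}{71} = 66 + \frac{152}{71} = \frac{4838}{71}$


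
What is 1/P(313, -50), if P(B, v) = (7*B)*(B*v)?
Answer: -1/34289150 ≈ -2.9164e-8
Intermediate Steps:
P(B, v) = 7*v*B²
1/P(313, -50) = 1/(7*(-50)*313²) = 1/(7*(-50)*97969) = 1/(-34289150) = -1/34289150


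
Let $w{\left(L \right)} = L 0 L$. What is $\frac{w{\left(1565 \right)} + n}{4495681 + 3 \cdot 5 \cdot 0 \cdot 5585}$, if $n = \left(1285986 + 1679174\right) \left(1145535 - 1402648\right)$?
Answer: $- \frac{762381183080}{4495681} \approx -1.6958 \cdot 10^{5}$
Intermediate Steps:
$w{\left(L \right)} = 0$ ($w{\left(L \right)} = 0 L = 0$)
$n = -762381183080$ ($n = 2965160 \left(-257113\right) = -762381183080$)
$\frac{w{\left(1565 \right)} + n}{4495681 + 3 \cdot 5 \cdot 0 \cdot 5585} = \frac{0 - 762381183080}{4495681 + 3 \cdot 5 \cdot 0 \cdot 5585} = - \frac{762381183080}{4495681 + 15 \cdot 0 \cdot 5585} = - \frac{762381183080}{4495681 + 0 \cdot 5585} = - \frac{762381183080}{4495681 + 0} = - \frac{762381183080}{4495681}$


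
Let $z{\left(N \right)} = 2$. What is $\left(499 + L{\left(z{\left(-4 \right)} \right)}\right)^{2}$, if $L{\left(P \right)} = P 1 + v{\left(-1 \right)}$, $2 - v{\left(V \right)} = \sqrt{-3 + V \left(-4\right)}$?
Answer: $252004$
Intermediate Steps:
$v{\left(V \right)} = 2 - \sqrt{-3 - 4 V}$ ($v{\left(V \right)} = 2 - \sqrt{-3 + V \left(-4\right)} = 2 - \sqrt{-3 - 4 V}$)
$L{\left(P \right)} = 1 + P$ ($L{\left(P \right)} = P 1 + \left(2 - \sqrt{-3 - -4}\right) = P + \left(2 - \sqrt{-3 + 4}\right) = P + \left(2 - \sqrt{1}\right) = P + \left(2 - 1\right) = P + 1 = 1 + P$)
$\left(499 + L{\left(z{\left(-4 \right)} \right)}\right)^{2} = \left(499 + \left(1 + 2\right)\right)^{2} = \left(499 + 3\right)^{2} = 502^{2} = 252004$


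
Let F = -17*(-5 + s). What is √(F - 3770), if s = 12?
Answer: I*√3889 ≈ 62.362*I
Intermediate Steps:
F = -119 (F = -17*(-5 + 12) = -17*7 = -119)
√(F - 3770) = √(-119 - 3770) = √(-3889) = I*√3889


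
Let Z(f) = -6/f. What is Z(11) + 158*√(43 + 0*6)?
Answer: -6/11 + 158*√43 ≈ 1035.5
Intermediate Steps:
Z(11) + 158*√(43 + 0*6) = -6/11 + 158*√(43 + 0*6) = -6*1/11 + 158*√(43 + 0) = -6/11 + 158*√43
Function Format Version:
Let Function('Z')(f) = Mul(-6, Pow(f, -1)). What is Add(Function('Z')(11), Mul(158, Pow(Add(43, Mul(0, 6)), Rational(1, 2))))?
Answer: Add(Rational(-6, 11), Mul(158, Pow(43, Rational(1, 2)))) ≈ 1035.5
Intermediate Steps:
Add(Function('Z')(11), Mul(158, Pow(Add(43, Mul(0, 6)), Rational(1, 2)))) = Add(Mul(-6, Pow(11, -1)), Mul(158, Pow(Add(43, Mul(0, 6)), Rational(1, 2)))) = Add(Mul(-6, Rational(1, 11)), Mul(158, Pow(Add(43, 0), Rational(1, 2)))) = Add(Rational(-6, 11), Mul(158, Pow(43, Rational(1, 2))))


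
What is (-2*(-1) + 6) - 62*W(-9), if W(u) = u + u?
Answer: 1124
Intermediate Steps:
W(u) = 2*u
(-2*(-1) + 6) - 62*W(-9) = (-2*(-1) + 6) - 124*(-9) = (2 + 6) - 62*(-18) = 8 + 1116 = 1124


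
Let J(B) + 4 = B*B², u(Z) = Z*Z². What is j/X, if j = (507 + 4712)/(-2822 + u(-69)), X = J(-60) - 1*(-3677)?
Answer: 5219/70350517237 ≈ 7.4186e-8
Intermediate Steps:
u(Z) = Z³
J(B) = -4 + B³ (J(B) = -4 + B*B² = -4 + B³)
X = -212327 (X = (-4 + (-60)³) - 1*(-3677) = (-4 - 216000) + 3677 = -216004 + 3677 = -212327)
j = -5219/331331 (j = (507 + 4712)/(-2822 + (-69)³) = 5219/(-2822 - 328509) = 5219/(-331331) = 5219*(-1/331331) = -5219/331331 ≈ -0.015752)
j/X = -5219/331331/(-212327) = -5219/331331*(-1/212327) = 5219/70350517237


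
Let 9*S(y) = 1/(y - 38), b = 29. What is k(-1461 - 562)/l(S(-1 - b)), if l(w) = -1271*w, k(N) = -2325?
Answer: -45900/41 ≈ -1119.5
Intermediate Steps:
S(y) = 1/(9*(-38 + y)) (S(y) = 1/(9*(y - 38)) = 1/(9*(-38 + y)))
k(-1461 - 562)/l(S(-1 - b)) = -2325/((-1271/(9*(-38 + (-1 - 1*29))))) = -2325/((-1271/(9*(-38 + (-1 - 29))))) = -2325/((-1271/(9*(-38 - 30)))) = -2325/((-1271/(9*(-68)))) = -2325/((-1271*(-1)/(9*68))) = -2325/((-1271*(-1/612))) = -2325/1271/612 = -2325*612/1271 = -45900/41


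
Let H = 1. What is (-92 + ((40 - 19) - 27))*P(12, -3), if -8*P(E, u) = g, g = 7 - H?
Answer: 147/2 ≈ 73.500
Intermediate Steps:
g = 6 (g = 7 - 1*1 = 7 - 1 = 6)
P(E, u) = -¾ (P(E, u) = -⅛*6 = -¾)
(-92 + ((40 - 19) - 27))*P(12, -3) = (-92 + ((40 - 19) - 27))*(-¾) = (-92 + (21 - 27))*(-¾) = (-92 - 6)*(-¾) = -98*(-¾) = 147/2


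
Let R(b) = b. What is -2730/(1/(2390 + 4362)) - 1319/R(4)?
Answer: -73733159/4 ≈ -1.8433e+7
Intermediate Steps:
-2730/(1/(2390 + 4362)) - 1319/R(4) = -2730/(1/(2390 + 4362)) - 1319/4 = -2730/(1/6752) - 1319*¼ = -2730/1/6752 - 1319/4 = -2730*6752 - 1319/4 = -18432960 - 1319/4 = -73733159/4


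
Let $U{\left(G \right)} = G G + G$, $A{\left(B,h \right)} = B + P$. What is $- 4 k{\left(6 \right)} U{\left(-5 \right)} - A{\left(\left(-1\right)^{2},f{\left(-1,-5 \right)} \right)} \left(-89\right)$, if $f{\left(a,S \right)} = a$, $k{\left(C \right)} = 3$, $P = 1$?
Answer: $-62$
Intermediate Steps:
$A{\left(B,h \right)} = 1 + B$ ($A{\left(B,h \right)} = B + 1 = 1 + B$)
$U{\left(G \right)} = G + G^{2}$ ($U{\left(G \right)} = G^{2} + G = G + G^{2}$)
$- 4 k{\left(6 \right)} U{\left(-5 \right)} - A{\left(\left(-1\right)^{2},f{\left(-1,-5 \right)} \right)} \left(-89\right) = \left(-4\right) 3 \left(- 5 \left(1 - 5\right)\right) - \left(1 + \left(-1\right)^{2}\right) \left(-89\right) = - 12 \left(\left(-5\right) \left(-4\right)\right) - \left(1 + 1\right) \left(-89\right) = \left(-12\right) 20 - 2 \left(-89\right) = -240 - -178 = -240 + 178 = -62$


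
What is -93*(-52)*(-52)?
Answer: -251472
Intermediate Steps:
-93*(-52)*(-52) = 4836*(-52) = -251472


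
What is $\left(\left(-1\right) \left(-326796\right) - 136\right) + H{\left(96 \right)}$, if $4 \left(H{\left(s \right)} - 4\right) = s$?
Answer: $326688$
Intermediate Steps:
$H{\left(s \right)} = 4 + \frac{s}{4}$
$\left(\left(-1\right) \left(-326796\right) - 136\right) + H{\left(96 \right)} = \left(\left(-1\right) \left(-326796\right) - 136\right) + \left(4 + \frac{1}{4} \cdot 96\right) = \left(326796 - 136\right) + \left(4 + 24\right) = 326660 + 28 = 326688$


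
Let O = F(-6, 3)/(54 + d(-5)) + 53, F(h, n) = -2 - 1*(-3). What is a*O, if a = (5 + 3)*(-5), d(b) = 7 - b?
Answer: -69980/33 ≈ -2120.6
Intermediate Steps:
a = -40 (a = 8*(-5) = -40)
F(h, n) = 1 (F(h, n) = -2 + 3 = 1)
O = 3499/66 (O = 1/(54 + (7 - 1*(-5))) + 53 = 1/(54 + (7 + 5)) + 53 = 1/(54 + 12) + 53 = 1/66 + 53 = 3499/66 ≈ 53.015)
a*O = -40*3499/66 = -69980/33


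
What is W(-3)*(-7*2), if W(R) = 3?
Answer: -42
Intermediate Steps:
W(-3)*(-7*2) = 3*(-7*2) = 3*(-14) = -42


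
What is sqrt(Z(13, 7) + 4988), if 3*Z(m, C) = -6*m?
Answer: sqrt(4962) ≈ 70.441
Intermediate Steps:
Z(m, C) = -2*m (Z(m, C) = (-6*m)/3 = -2*m)
sqrt(Z(13, 7) + 4988) = sqrt(-2*13 + 4988) = sqrt(-26 + 4988) = sqrt(4962)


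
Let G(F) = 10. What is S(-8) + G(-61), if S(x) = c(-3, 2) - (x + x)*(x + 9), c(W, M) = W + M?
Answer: 25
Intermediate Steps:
c(W, M) = M + W
S(x) = -1 - 2*x*(9 + x) (S(x) = (2 - 3) - (x + x)*(x + 9) = -1 - 2*x*(9 + x))
S(-8) + G(-61) = (-1 - 18*(-8) - 2*(-8)²) + 10 = (-1 + 144 - 2*64) + 10 = (-1 + 144 - 128) + 10 = 15 + 10 = 25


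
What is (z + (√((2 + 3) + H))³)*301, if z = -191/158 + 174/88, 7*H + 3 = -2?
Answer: 803971/3476 + 1290*√210/7 ≈ 2901.8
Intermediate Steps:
H = -5/7 (H = -3/7 + (⅐)*(-2) = -3/7 - 2/7 = -5/7 ≈ -0.71429)
z = 2671/3476 (z = -191*1/158 + 174*(1/88) = -191/158 + 87/44 = 2671/3476 ≈ 0.76841)
(z + (√((2 + 3) + H))³)*301 = (2671/3476 + (√((2 + 3) - 5/7))³)*301 = (2671/3476 + (√(5 - 5/7))³)*301 = (2671/3476 + (√(30/7))³)*301 = (2671/3476 + (√210/7)³)*301 = (2671/3476 + 30*√210/49)*301 = 803971/3476 + 1290*√210/7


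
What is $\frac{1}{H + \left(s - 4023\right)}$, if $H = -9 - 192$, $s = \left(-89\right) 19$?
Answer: $- \frac{1}{5915} \approx -0.00016906$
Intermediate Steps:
$s = -1691$
$H = -201$ ($H = -9 - 192 = -201$)
$\frac{1}{H + \left(s - 4023\right)} = \frac{1}{-201 - 5714} = \frac{1}{-5915} = - \frac{1}{5915}$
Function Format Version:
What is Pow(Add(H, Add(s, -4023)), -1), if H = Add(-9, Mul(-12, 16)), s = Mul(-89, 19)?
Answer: Rational(-1, 5915) ≈ -0.00016906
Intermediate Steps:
s = -1691
H = -201 (H = Add(-9, -192) = -201)
Pow(Add(H, Add(s, -4023)), -1) = Pow(Add(-201, Add(-1691, -4023)), -1) = Pow(Add(-201, -5714), -1) = Pow(-5915, -1) = Rational(-1, 5915)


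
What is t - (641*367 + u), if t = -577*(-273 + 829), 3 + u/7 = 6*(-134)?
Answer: -550410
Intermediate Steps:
u = -5649 (u = -21 + 7*(6*(-134)) = -21 + 7*(-804) = -21 - 5628 = -5649)
t = -320812 (t = -577*556 = -320812)
t - (641*367 + u) = -320812 - (641*367 - 5649) = -320812 - (235247 - 5649) = -320812 - 1*229598 = -320812 - 229598 = -550410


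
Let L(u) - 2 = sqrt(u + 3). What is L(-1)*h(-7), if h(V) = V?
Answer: -14 - 7*sqrt(2) ≈ -23.900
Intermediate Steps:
L(u) = 2 + sqrt(3 + u) (L(u) = 2 + sqrt(u + 3) = 2 + sqrt(3 + u))
L(-1)*h(-7) = (2 + sqrt(3 - 1))*(-7) = (2 + sqrt(2))*(-7) = -14 - 7*sqrt(2)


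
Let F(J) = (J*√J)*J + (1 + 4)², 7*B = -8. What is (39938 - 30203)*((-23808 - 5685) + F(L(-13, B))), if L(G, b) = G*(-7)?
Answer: -286870980 + 80615535*√91 ≈ 4.8215e+8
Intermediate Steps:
B = -8/7 (B = (⅐)*(-8) = -8/7 ≈ -1.1429)
L(G, b) = -7*G
F(J) = 25 + J^(5/2) (F(J) = J^(3/2)*J + 5² = J^(5/2) + 25 = 25 + J^(5/2))
(39938 - 30203)*((-23808 - 5685) + F(L(-13, B))) = (39938 - 30203)*((-23808 - 5685) + (25 + (-7*(-13))^(5/2))) = 9735*(-29493 + (25 + 91^(5/2))) = 9735*(-29493 + (25 + 8281*√91)) = 9735*(-29468 + 8281*√91) = -286870980 + 80615535*√91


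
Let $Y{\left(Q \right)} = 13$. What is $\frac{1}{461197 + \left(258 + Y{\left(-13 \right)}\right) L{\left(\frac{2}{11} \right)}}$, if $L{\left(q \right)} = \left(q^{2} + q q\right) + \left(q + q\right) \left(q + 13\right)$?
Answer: $\frac{121}{55964185} \approx 2.1621 \cdot 10^{-6}$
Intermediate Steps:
$L{\left(q \right)} = 2 q^{2} + 2 q \left(13 + q\right)$ ($L{\left(q \right)} = \left(q^{2} + q^{2}\right) + 2 q \left(13 + q\right) = 2 q^{2} + 2 q \left(13 + q\right)$)
$\frac{1}{461197 + \left(258 + Y{\left(-13 \right)}\right) L{\left(\frac{2}{11} \right)}} = \frac{1}{461197 + \left(258 + 13\right) 2 \cdot \frac{2}{11} \left(13 + 2 \cdot \frac{2}{11}\right)} = \frac{1}{461197 + 271 \cdot 2 \cdot 2 \cdot \frac{1}{11} \left(13 + 2 \cdot 2 \cdot \frac{1}{11}\right)} = \frac{1}{461197 + 271 \cdot 2 \cdot \frac{2}{11} \left(13 + 2 \cdot \frac{2}{11}\right)} = \frac{1}{461197 + 271 \cdot 2 \cdot \frac{2}{11} \left(13 + \frac{4}{11}\right)} = \frac{1}{461197 + 271 \cdot 2 \cdot \frac{2}{11} \cdot \frac{147}{11}} = \frac{1}{461197 + 271 \cdot \frac{588}{121}} = \frac{1}{461197 + \frac{159348}{121}} = \frac{1}{\frac{55964185}{121}} = \frac{121}{55964185}$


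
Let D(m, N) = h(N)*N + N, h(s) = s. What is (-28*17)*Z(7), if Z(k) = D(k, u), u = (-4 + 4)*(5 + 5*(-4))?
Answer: 0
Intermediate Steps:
u = 0 (u = 0*(5 - 20) = 0*(-15) = 0)
D(m, N) = N + N² (D(m, N) = N*N + N = N² + N = N + N²)
Z(k) = 0 (Z(k) = 0*(1 + 0) = 0*1 = 0)
(-28*17)*Z(7) = -28*17*0 = -476*0 = 0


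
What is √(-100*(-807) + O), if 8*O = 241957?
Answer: √1775114/4 ≈ 333.08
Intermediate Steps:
O = 241957/8 (O = (⅛)*241957 = 241957/8 ≈ 30245.)
√(-100*(-807) + O) = √(-100*(-807) + 241957/8) = √(80700 + 241957/8) = √(887557/8) = √1775114/4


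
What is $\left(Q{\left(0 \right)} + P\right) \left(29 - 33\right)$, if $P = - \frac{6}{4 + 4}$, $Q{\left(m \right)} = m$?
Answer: $3$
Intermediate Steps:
$P = - \frac{3}{4}$ ($P = - \frac{6}{8} = \left(-6\right) \frac{1}{8} = - \frac{3}{4} \approx -0.75$)
$\left(Q{\left(0 \right)} + P\right) \left(29 - 33\right) = \left(0 - \frac{3}{4}\right) \left(29 - 33\right) = - \frac{3 \left(29 - 33\right)}{4} = \left(- \frac{3}{4}\right) \left(-4\right) = 3$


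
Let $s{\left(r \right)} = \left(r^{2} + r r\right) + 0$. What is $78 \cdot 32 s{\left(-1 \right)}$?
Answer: $4992$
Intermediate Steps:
$s{\left(r \right)} = 2 r^{2}$ ($s{\left(r \right)} = \left(r^{2} + r^{2}\right) + 0 = 2 r^{2} + 0 = 2 r^{2}$)
$78 \cdot 32 s{\left(-1 \right)} = 78 \cdot 32 \cdot 2 \left(-1\right)^{2} = 2496 \cdot 2 \cdot 1 = 2496 \cdot 2 = 4992$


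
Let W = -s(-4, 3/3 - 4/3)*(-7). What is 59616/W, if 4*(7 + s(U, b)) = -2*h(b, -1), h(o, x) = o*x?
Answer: -357696/301 ≈ -1188.4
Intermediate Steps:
s(U, b) = -7 + b/2 (s(U, b) = -7 + (-2*b*(-1))/4 = -7 + (-(-2)*b)/4 = -7 + (2*b)/4 = -7 + b/2)
W = -301/6 (W = -(-7 + (3/3 - 4/3)/2)*(-7) = -(-7 + (3*(1/3) - 4*1/3)/2)*(-7) = -(-7 + (1 - 4/3)/2)*(-7) = -(-7 + (1/2)*(-1/3))*(-7) = -(-7 - 1/6)*(-7) = -1*(-43/6)*(-7) = (43/6)*(-7) = -301/6 ≈ -50.167)
59616/W = 59616/(-301/6) = 59616*(-6/301) = -357696/301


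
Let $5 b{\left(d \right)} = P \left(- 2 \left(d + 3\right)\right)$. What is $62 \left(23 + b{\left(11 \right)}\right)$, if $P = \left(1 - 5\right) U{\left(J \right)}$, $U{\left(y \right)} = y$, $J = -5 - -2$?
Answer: $- \frac{13702}{5} \approx -2740.4$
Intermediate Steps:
$J = -3$ ($J = -5 + 2 = -3$)
$P = 12$ ($P = \left(1 - 5\right) \left(-3\right) = \left(-4\right) \left(-3\right) = 12$)
$b{\left(d \right)} = - \frac{72}{5} - \frac{24 d}{5}$ ($b{\left(d \right)} = \frac{12 \left(- 2 \left(d + 3\right)\right)}{5} = \frac{12 \left(- 2 \left(3 + d\right)\right)}{5} = \frac{12 \left(-6 - 2 d\right)}{5} = \frac{-72 - 24 d}{5} = - \frac{72}{5} - \frac{24 d}{5}$)
$62 \left(23 + b{\left(11 \right)}\right) = 62 \left(23 - \frac{336}{5}\right) = 62 \left(- \frac{221}{5}\right) = - \frac{13702}{5}$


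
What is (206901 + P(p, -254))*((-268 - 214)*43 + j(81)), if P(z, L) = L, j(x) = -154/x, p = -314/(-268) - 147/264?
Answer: -346952047120/81 ≈ -4.2834e+9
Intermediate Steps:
p = 3625/5896 (p = -314*(-1/268) - 147*1/264 = 157/134 - 49/88 = 3625/5896 ≈ 0.61482)
(206901 + P(p, -254))*((-268 - 214)*43 + j(81)) = (206901 - 254)*((-268 - 214)*43 - 154/81) = 206647*(-482*43 - 154*1/81) = 206647*(-20726 - 154/81) = 206647*(-1678960/81) = -346952047120/81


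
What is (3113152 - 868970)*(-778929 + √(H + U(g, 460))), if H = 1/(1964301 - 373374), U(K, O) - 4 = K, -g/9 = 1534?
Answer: -1748058441078 + 2244182*I*√96768793414371/83733 ≈ -1.7481e+12 + 2.6365e+8*I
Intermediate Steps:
g = -13806 (g = -9*1534 = -13806)
U(K, O) = 4 + K
H = 1/1590927 ≈ 6.2856e-7
(3113152 - 868970)*(-778929 + √(H + U(g, 460))) = (3113152 - 868970)*(-778929 + √(1/1590927 + (4 - 13806))) = 2244182*(-778929 + √(1/1590927 - 13802)) = 2244182*(-778929 + √(-21957974453/1590927)) = 2244182*(-778929 + I*√96768793414371/83733) = -1748058441078 + 2244182*I*√96768793414371/83733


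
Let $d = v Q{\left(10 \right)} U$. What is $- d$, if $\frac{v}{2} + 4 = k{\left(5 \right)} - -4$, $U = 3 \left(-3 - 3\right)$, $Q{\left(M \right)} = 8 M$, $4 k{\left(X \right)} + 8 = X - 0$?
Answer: $-2160$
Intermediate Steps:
$k{\left(X \right)} = -2 + \frac{X}{4}$ ($k{\left(X \right)} = -2 + \frac{X - 0}{4} = -2 + \frac{X + 0}{4} = -2 + \frac{X}{4}$)
$U = -18$ ($U = 3 \left(-6\right) = -18$)
$v = - \frac{3}{2}$ ($v = -8 + 2 \left(\left(-2 + \frac{1}{4} \cdot 5\right) - -4\right) = -8 + 2 \left(\left(-2 + \frac{5}{4}\right) + 4\right) = -8 + 2 \left(- \frac{3}{4} + 4\right) = -8 + 2 \cdot \frac{13}{4} = -8 + \frac{13}{2} = - \frac{3}{2} \approx -1.5$)
$d = 2160$ ($d = - \frac{3 \cdot 8 \cdot 10}{2} \left(-18\right) = \left(- \frac{3}{2}\right) 80 \left(-18\right) = \left(-120\right) \left(-18\right) = 2160$)
$- d = \left(-1\right) 2160 = -2160$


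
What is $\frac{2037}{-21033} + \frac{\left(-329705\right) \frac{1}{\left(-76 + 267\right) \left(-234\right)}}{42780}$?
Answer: $- \frac{1252118615}{12951784872} \approx -0.096675$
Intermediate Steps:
$\frac{2037}{-21033} + \frac{\left(-329705\right) \frac{1}{\left(-76 + 267\right) \left(-234\right)}}{42780} = 2037 \left(- \frac{1}{21033}\right) + - \frac{329705}{191 \left(-234\right)} \frac{1}{42780} = - \frac{679}{7011} + - \frac{329705}{-44694} \cdot \frac{1}{42780} = - \frac{679}{7011} + \left(-329705\right) \left(- \frac{1}{44694}\right) \frac{1}{42780} = - \frac{679}{7011} + \frac{329705}{44694} \cdot \frac{1}{42780} = - \frac{679}{7011} + \frac{2867}{16626168} = - \frac{1252118615}{12951784872}$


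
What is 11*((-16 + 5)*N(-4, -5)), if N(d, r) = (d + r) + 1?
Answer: 968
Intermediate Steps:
N(d, r) = 1 + d + r
11*((-16 + 5)*N(-4, -5)) = 11*((-16 + 5)*(1 - 4 - 5)) = 11*(-11*(-8)) = 11*88 = 968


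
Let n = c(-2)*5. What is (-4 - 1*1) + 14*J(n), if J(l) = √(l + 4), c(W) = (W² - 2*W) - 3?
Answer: -5 + 14*√29 ≈ 70.392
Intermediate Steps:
c(W) = -3 + W² - 2*W
n = 25 (n = (-3 + (-2)² - 2*(-2))*5 = (-3 + 4 + 4)*5 = 5*5 = 25)
J(l) = √(4 + l)
(-4 - 1*1) + 14*J(n) = (-4 - 1*1) + 14*√(4 + 25) = (-4 - 1) + 14*√29 = -5 + 14*√29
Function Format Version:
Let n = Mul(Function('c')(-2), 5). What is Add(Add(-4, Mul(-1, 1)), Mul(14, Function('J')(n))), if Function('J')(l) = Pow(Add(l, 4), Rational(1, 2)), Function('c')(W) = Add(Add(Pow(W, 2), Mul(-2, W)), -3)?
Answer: Add(-5, Mul(14, Pow(29, Rational(1, 2)))) ≈ 70.392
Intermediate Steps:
Function('c')(W) = Add(-3, Pow(W, 2), Mul(-2, W))
n = 25 (n = Mul(Add(-3, Pow(-2, 2), Mul(-2, -2)), 5) = Mul(Add(-3, 4, 4), 5) = Mul(5, 5) = 25)
Function('J')(l) = Pow(Add(4, l), Rational(1, 2))
Add(Add(-4, Mul(-1, 1)), Mul(14, Function('J')(n))) = Add(Add(-4, Mul(-1, 1)), Mul(14, Pow(Add(4, 25), Rational(1, 2)))) = Add(Add(-4, -1), Mul(14, Pow(29, Rational(1, 2)))) = Add(-5, Mul(14, Pow(29, Rational(1, 2))))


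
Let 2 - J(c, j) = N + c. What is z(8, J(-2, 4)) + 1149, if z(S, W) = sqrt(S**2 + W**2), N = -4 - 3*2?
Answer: 1149 + 2*sqrt(65) ≈ 1165.1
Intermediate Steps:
N = -10 (N = -4 - 6 = -10)
J(c, j) = 12 - c (J(c, j) = 2 - (-10 + c) = 2 + (10 - c) = 12 - c)
z(8, J(-2, 4)) + 1149 = sqrt(8**2 + (12 - 1*(-2))**2) + 1149 = sqrt(64 + (12 + 2)**2) + 1149 = sqrt(64 + 14**2) + 1149 = sqrt(64 + 196) + 1149 = sqrt(260) + 1149 = 2*sqrt(65) + 1149 = 1149 + 2*sqrt(65)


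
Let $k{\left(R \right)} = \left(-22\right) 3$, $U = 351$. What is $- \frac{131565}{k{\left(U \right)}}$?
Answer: $\frac{43855}{22} \approx 1993.4$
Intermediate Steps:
$k{\left(R \right)} = -66$
$- \frac{131565}{k{\left(U \right)}} = - \frac{131565}{-66} = \left(-131565\right) \left(- \frac{1}{66}\right) = \frac{43855}{22}$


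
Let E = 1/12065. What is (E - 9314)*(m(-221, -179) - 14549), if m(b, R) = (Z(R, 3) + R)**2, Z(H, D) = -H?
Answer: 1634920727541/12065 ≈ 1.3551e+8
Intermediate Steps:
E = 1/12065 ≈ 8.2884e-5
m(b, R) = 0 (m(b, R) = (-R + R)**2 = 0**2 = 0)
(E - 9314)*(m(-221, -179) - 14549) = (1/12065 - 9314)*(0 - 14549) = -112373409/12065*(-14549) = 1634920727541/12065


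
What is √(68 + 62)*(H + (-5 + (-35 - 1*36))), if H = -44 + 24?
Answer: -96*√130 ≈ -1094.6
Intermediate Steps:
H = -20
√(68 + 62)*(H + (-5 + (-35 - 1*36))) = √(68 + 62)*(-20 + (-5 + (-35 - 1*36))) = √130*(-20 + (-5 + (-35 - 36))) = √130*(-20 + (-5 - 71)) = √130*(-20 - 76) = √130*(-96) = -96*√130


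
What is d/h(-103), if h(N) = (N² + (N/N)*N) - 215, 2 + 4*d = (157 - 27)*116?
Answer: 7539/20582 ≈ 0.36629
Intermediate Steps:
d = 7539/2 (d = -½ + ((157 - 27)*116)/4 = -½ + (130*116)/4 = -½ + (¼)*15080 = -½ + 3770 = 7539/2 ≈ 3769.5)
h(N) = -215 + N + N² (h(N) = (N² + 1*N) - 215 = (N² + N) - 215 = (N + N²) - 215 = -215 + N + N²)
d/h(-103) = 7539/(2*(-215 - 103 + (-103)²)) = 7539/(2*(-215 - 103 + 10609)) = (7539/2)/10291 = (7539/2)*(1/10291) = 7539/20582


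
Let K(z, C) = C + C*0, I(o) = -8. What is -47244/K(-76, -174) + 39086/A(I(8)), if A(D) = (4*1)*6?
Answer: 661235/348 ≈ 1900.1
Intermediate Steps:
A(D) = 24 (A(D) = 4*6 = 24)
K(z, C) = C (K(z, C) = C + 0 = C)
-47244/K(-76, -174) + 39086/A(I(8)) = -47244/(-174) + 39086/24 = -47244*(-1/174) + 39086*(1/24) = 7874/29 + 19543/12 = 661235/348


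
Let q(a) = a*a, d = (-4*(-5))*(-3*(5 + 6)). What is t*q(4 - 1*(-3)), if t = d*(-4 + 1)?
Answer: 97020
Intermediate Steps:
d = -660 (d = 20*(-3*11) = 20*(-33) = -660)
q(a) = a**2
t = 1980 (t = -660*(-4 + 1) = -660*(-3) = 1980)
t*q(4 - 1*(-3)) = 1980*(4 - 1*(-3))**2 = 1980*(4 + 3)**2 = 1980*7**2 = 1980*49 = 97020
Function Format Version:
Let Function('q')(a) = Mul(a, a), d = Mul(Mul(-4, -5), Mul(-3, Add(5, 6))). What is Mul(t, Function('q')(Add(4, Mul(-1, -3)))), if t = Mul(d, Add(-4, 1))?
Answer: 97020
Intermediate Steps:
d = -660 (d = Mul(20, Mul(-3, 11)) = Mul(20, -33) = -660)
Function('q')(a) = Pow(a, 2)
t = 1980 (t = Mul(-660, Add(-4, 1)) = Mul(-660, -3) = 1980)
Mul(t, Function('q')(Add(4, Mul(-1, -3)))) = Mul(1980, Pow(Add(4, Mul(-1, -3)), 2)) = Mul(1980, Pow(Add(4, 3), 2)) = Mul(1980, Pow(7, 2)) = Mul(1980, 49) = 97020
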